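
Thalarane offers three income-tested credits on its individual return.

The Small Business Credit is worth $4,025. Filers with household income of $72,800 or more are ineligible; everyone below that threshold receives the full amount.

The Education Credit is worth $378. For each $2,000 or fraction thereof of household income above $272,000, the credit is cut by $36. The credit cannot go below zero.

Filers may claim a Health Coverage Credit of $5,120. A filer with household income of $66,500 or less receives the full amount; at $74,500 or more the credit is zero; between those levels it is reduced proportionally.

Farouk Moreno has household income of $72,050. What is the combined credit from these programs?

$5,971

Small Business Credit: $72,050 is below the $72,800 cutoff, so the full $4,025 applies.
Education Credit: $72,050 is at or below the $272,000 threshold, so the full $378 applies.
Health Coverage Credit: $72,050 is $5,550 into a $8,000 phase-out range, leaving 2,450/8,000 of the credit: $5,120 × 2,450/8,000 = $1,568.
Total: $4,025 + $378 + $1,568 = $5,971.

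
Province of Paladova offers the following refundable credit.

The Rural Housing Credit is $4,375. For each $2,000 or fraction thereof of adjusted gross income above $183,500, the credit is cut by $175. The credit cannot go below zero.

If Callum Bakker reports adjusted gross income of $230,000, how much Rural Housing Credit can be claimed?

Rural Housing Credit: income exceeds $183,500 by $46,500, which is 24 full-or-partial $2,000 increments; reduction = 24 × $175 = $4,200, leaving $175.

$175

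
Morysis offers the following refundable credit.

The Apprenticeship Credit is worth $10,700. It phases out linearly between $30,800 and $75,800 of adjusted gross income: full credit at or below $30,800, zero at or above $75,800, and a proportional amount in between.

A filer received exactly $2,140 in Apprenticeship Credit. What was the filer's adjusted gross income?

$66,800

$2,140 is 2,140/10,700 of the full $10,700, so 8,560/10,700 of the $45,000 range has been used: income = $30,800 + $45,000 × 8,560/10,700 = $66,800.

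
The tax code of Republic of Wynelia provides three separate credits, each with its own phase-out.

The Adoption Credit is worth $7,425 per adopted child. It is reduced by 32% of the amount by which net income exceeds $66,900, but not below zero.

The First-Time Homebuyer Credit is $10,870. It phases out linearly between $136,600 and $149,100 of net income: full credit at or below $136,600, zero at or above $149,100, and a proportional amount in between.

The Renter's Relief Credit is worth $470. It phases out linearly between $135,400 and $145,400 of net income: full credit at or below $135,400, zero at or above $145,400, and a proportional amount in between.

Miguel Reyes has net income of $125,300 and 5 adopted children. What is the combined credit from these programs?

Adoption Credit: base = 5 × $7,425 = $37,125. 32% of the $58,400 excess over $66,900 is $18,688; credit = $37,125 − $18,688 = $18,437.
First-Time Homebuyer Credit: $125,300 is at or below the $136,600 threshold, so the full $10,870 applies.
Renter's Relief Credit: $125,300 is at or below the $135,400 threshold, so the full $470 applies.
Total: $18,437 + $10,870 + $470 = $29,777.

$29,777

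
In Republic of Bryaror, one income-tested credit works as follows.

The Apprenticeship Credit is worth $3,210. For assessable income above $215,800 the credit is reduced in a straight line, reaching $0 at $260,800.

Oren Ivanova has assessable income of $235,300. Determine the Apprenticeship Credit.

$1,819

Apprenticeship Credit: $235,300 is $19,500 into a $45,000 phase-out range, leaving 25,500/45,000 of the credit: $3,210 × 25,500/45,000 = $1,819.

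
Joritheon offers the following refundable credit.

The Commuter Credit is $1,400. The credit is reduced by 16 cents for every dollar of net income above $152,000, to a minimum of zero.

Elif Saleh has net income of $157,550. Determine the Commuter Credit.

$512

Commuter Credit: 16% of the $5,550 excess over $152,000 is $888; credit = $1,400 − $888 = $512.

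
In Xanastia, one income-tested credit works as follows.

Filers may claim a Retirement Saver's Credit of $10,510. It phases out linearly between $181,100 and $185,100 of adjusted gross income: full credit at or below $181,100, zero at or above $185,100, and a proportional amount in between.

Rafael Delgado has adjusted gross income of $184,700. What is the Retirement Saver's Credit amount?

Retirement Saver's Credit: $184,700 is $3,600 into a $4,000 phase-out range, leaving 400/4,000 of the credit: $10,510 × 400/4,000 = $1,051.

$1,051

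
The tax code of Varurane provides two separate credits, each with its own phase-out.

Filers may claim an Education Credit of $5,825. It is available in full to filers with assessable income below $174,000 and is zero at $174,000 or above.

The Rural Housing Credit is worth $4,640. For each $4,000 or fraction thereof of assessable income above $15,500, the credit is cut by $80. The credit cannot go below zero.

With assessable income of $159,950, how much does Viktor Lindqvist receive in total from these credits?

Education Credit: $159,950 is below the $174,000 cutoff, so the full $5,825 applies.
Rural Housing Credit: income exceeds $15,500 by $144,450, which is 37 full-or-partial $4,000 increments; reduction = 37 × $80 = $2,960, leaving $1,680.
Total: $5,825 + $1,680 = $7,505.

$7,505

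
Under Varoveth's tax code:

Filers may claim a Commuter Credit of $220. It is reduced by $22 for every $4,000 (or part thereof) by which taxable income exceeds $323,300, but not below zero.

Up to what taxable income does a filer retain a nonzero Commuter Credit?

After 9 increments the reduction is 9 × $22 = $198, leaving $22; one more increment wipes it out. Increment 9 ends at excess 9 × $4,000 = $36,000, so the highest qualifying income is $323,300 + $36,000 = $359,300.

$359,300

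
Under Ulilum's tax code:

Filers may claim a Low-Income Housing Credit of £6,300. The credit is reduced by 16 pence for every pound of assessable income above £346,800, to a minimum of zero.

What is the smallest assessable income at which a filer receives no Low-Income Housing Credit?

The credit falls by 16% of each pound above £346,800, so it reaches zero when the excess is £6,300 / 16% = £39,375: income = £346,800 + £39,375 = £386,175.

£386,175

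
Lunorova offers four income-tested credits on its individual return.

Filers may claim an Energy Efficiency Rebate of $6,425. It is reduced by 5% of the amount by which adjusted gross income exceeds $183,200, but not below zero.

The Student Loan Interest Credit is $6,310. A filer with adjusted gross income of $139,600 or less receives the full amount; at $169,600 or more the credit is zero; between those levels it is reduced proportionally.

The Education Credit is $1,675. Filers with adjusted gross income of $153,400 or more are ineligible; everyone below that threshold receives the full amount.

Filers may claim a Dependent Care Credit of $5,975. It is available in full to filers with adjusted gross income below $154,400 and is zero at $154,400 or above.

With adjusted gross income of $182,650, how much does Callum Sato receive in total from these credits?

Energy Efficiency Rebate: $182,650 is at or below the $183,200 threshold, so the full $6,425 applies.
Student Loan Interest Credit: $182,650 is at or above $169,600, so the credit is $0.
Education Credit: $182,650 meets or exceeds the $153,400 cutoff, so the credit is $0.
Dependent Care Credit: $182,650 meets or exceeds the $154,400 cutoff, so the credit is $0.
Total: $6,425 + $0 + $0 + $0 = $6,425.

$6,425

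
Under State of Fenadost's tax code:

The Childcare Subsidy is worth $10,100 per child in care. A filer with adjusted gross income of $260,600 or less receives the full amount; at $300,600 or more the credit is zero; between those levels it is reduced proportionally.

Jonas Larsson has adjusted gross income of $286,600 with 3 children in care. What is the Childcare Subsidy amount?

Childcare Subsidy: base = 3 × $10,100 = $30,300. $286,600 is $26,000 into a $40,000 phase-out range, leaving 14,000/40,000 of the credit: $30,300 × 14,000/40,000 = $10,605.

$10,605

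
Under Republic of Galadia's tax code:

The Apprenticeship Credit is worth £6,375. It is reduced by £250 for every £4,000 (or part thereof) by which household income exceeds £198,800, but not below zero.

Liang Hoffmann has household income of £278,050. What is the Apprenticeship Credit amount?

£1,375

Apprenticeship Credit: income exceeds £198,800 by £79,250, which is 20 full-or-partial £4,000 increments; reduction = 20 × £250 = £5,000, leaving £1,375.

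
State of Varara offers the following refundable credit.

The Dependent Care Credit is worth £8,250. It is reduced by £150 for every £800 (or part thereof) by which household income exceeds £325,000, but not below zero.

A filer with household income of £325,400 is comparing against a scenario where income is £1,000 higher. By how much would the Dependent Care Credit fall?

£150

At £325,400 — income exceeds £325,000 by £400, which is 1 full-or-partial £800 increment; reduction = 1 × £150 = £150, leaving £8,100.
At £326,400 — income exceeds £325,000 by £1,400, which is 2 full-or-partial £800 increments; reduction = 2 × £150 = £300, leaving £7,950.
Lost: £8,100 − £7,950 = £150.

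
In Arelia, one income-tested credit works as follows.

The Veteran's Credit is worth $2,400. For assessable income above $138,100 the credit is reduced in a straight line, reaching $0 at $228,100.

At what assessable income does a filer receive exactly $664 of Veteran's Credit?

$203,200

$664 is 664/2,400 of the full $2,400, so 1,736/2,400 of the $90,000 range has been used: income = $138,100 + $90,000 × 1,736/2,400 = $203,200.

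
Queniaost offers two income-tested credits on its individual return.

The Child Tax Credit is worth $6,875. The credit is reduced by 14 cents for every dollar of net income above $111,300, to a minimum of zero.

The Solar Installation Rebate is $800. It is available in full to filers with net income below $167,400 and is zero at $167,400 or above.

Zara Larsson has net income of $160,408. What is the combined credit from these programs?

Child Tax Credit: 14% of the $49,108 excess over $111,300 is $6,875.12 ≥ base, so the credit is $0.
Solar Installation Rebate: $160,408 is below the $167,400 cutoff, so the full $800 applies.
Total: $0 + $800 = $800.

$800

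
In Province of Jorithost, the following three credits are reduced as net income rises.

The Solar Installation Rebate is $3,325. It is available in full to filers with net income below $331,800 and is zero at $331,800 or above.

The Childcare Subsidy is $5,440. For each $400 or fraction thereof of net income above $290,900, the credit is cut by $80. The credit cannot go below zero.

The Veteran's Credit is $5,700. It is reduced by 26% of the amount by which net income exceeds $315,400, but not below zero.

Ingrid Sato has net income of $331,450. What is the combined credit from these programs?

Solar Installation Rebate: $331,450 is below the $331,800 cutoff, so the full $3,325 applies.
Childcare Subsidy: income exceeds $290,900 by $40,550 → 102 increments × $80 = $8,160 ≥ base, so the credit is $0.
Veteran's Credit: 26% of the $16,050 excess over $315,400 is $4,173; credit = $5,700 − $4,173 = $1,527.
Total: $3,325 + $0 + $1,527 = $4,852.

$4,852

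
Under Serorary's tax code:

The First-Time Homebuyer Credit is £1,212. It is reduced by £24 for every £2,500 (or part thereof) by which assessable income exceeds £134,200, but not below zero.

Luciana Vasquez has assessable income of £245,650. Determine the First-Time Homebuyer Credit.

£132

First-Time Homebuyer Credit: income exceeds £134,200 by £111,450, which is 45 full-or-partial £2,500 increments; reduction = 45 × £24 = £1,080, leaving £132.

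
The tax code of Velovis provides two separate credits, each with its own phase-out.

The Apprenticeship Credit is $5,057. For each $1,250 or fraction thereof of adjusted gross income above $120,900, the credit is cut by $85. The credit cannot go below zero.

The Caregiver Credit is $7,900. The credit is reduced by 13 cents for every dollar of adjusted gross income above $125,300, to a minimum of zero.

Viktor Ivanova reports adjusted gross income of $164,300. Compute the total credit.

Apprenticeship Credit: income exceeds $120,900 by $43,400, which is 35 full-or-partial $1,250 increments; reduction = 35 × $85 = $2,975, leaving $2,082.
Caregiver Credit: 13% of the $39,000 excess over $125,300 is $5,070; credit = $7,900 − $5,070 = $2,830.
Total: $2,082 + $2,830 = $4,912.

$4,912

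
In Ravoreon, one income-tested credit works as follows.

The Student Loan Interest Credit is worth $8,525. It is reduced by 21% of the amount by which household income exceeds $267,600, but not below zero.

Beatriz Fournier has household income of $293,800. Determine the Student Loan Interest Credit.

Student Loan Interest Credit: 21% of the $26,200 excess over $267,600 is $5,502; credit = $8,525 − $5,502 = $3,023.

$3,023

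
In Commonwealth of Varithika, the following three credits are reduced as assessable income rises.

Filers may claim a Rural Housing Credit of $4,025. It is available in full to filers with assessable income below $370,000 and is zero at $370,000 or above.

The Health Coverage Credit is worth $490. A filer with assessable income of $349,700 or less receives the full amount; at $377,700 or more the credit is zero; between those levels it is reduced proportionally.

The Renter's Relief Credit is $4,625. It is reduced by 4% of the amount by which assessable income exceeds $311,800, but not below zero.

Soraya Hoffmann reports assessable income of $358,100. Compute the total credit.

$7,141

Rural Housing Credit: $358,100 is below the $370,000 cutoff, so the full $4,025 applies.
Health Coverage Credit: $358,100 is $8,400 into a $28,000 phase-out range, leaving 19,600/28,000 of the credit: $490 × 19,600/28,000 = $343.
Renter's Relief Credit: 4% of the $46,300 excess over $311,800 is $1,852; credit = $4,625 − $1,852 = $2,773.
Total: $4,025 + $343 + $2,773 = $7,141.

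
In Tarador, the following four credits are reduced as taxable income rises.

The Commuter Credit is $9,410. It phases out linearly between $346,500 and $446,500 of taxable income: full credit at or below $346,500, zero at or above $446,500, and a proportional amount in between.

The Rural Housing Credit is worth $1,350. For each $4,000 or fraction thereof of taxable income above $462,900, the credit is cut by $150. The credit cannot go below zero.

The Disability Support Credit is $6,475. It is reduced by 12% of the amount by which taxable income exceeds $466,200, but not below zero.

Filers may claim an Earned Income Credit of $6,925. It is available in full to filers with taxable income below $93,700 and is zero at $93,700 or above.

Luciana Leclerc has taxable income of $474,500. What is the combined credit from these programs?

Commuter Credit: $474,500 is at or above $446,500, so the credit is $0.
Rural Housing Credit: income exceeds $462,900 by $11,600, which is 3 full-or-partial $4,000 increments; reduction = 3 × $150 = $450, leaving $900.
Disability Support Credit: 12% of the $8,300 excess over $466,200 is $996; credit = $6,475 − $996 = $5,479.
Earned Income Credit: $474,500 meets or exceeds the $93,700 cutoff, so the credit is $0.
Total: $0 + $900 + $5,479 + $0 = $6,379.

$6,379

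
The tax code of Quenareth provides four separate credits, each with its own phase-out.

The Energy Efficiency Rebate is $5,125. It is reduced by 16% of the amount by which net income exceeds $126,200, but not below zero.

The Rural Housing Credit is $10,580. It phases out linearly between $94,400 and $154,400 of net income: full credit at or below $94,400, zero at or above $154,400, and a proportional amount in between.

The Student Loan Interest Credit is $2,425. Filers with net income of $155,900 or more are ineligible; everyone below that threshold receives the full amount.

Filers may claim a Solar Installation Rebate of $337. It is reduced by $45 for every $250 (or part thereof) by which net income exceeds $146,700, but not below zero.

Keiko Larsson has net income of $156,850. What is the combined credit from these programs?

Energy Efficiency Rebate: 16% of the $30,650 excess over $126,200 is $4,904; credit = $5,125 − $4,904 = $221.
Rural Housing Credit: $156,850 is at or above $154,400, so the credit is $0.
Student Loan Interest Credit: $156,850 meets or exceeds the $155,900 cutoff, so the credit is $0.
Solar Installation Rebate: income exceeds $146,700 by $10,150 → 41 increments × $45 = $1,845 ≥ base, so the credit is $0.
Total: $221 + $0 + $0 + $0 = $221.

$221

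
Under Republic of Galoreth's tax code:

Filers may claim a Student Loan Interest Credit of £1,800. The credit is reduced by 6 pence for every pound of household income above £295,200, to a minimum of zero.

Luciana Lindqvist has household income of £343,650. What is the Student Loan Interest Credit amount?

Student Loan Interest Credit: 6% of the £48,450 excess over £295,200 is £2,907 ≥ base, so the credit is £0.

£0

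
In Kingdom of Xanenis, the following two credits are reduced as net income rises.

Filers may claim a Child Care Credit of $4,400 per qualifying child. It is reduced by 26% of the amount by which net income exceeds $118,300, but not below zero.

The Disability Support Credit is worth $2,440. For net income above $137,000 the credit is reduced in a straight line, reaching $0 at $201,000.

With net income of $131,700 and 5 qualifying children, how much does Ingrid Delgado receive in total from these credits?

Child Care Credit: base = 5 × $4,400 = $22,000. 26% of the $13,400 excess over $118,300 is $3,484; credit = $22,000 − $3,484 = $18,516.
Disability Support Credit: $131,700 is at or below the $137,000 threshold, so the full $2,440 applies.
Total: $18,516 + $2,440 = $20,956.

$20,956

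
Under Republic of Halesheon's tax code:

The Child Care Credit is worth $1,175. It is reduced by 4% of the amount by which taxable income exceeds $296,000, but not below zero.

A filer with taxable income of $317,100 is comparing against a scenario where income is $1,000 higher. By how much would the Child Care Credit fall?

$40

At $317,100 — 4% of the $21,100 excess over $296,000 is $844; credit = $1,175 − $844 = $331.
At $318,100 — 4% of the $22,100 excess over $296,000 is $884; credit = $1,175 − $884 = $291.
Lost: $331 − $291 = $40.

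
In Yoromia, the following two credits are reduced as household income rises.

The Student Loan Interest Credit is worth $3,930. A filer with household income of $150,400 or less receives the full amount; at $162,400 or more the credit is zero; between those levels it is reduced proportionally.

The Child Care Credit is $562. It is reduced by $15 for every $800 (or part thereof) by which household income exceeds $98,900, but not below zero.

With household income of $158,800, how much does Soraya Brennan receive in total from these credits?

$1,179

Student Loan Interest Credit: $158,800 is $8,400 into a $12,000 phase-out range, leaving 3,600/12,000 of the credit: $3,930 × 3,600/12,000 = $1,179.
Child Care Credit: income exceeds $98,900 by $59,900 → 75 increments × $15 = $1,125 ≥ base, so the credit is $0.
Total: $1,179 + $0 = $1,179.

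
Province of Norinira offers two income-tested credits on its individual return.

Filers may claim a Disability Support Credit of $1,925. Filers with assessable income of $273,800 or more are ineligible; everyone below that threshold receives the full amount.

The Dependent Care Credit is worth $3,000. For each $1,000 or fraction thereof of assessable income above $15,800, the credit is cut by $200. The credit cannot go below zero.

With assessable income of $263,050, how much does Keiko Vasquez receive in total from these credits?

$1,925

Disability Support Credit: $263,050 is below the $273,800 cutoff, so the full $1,925 applies.
Dependent Care Credit: income exceeds $15,800 by $247,250 → 248 increments × $200 = $49,600 ≥ base, so the credit is $0.
Total: $1,925 + $0 = $1,925.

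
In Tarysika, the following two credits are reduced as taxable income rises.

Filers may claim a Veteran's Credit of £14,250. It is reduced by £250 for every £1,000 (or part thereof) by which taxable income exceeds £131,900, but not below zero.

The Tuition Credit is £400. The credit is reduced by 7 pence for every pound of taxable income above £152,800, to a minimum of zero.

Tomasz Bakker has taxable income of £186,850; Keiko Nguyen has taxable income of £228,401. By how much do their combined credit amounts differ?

£500

Tomasz (£186,850): Veteran's Credit: income exceeds £131,900 by £54,950, which is 55 full-or-partial £1,000 increments; reduction = 55 × £250 = £13,750, leaving £500. Tuition Credit: 7% of the £34,050 excess over £152,800 is £2,383.50 ≥ base, so the credit is £0. total £500 + £0 = £500
Keiko (£228,401): Veteran's Credit: income exceeds £131,900 by £96,501 → 97 increments × £250 = £24,250 ≥ base, so the credit is £0. Tuition Credit: 7% of the £75,601 excess over £152,800 is £5,292.07 ≥ base, so the credit is £0. total £0 + £0 = £0
Difference: |£500 − £0| = £500.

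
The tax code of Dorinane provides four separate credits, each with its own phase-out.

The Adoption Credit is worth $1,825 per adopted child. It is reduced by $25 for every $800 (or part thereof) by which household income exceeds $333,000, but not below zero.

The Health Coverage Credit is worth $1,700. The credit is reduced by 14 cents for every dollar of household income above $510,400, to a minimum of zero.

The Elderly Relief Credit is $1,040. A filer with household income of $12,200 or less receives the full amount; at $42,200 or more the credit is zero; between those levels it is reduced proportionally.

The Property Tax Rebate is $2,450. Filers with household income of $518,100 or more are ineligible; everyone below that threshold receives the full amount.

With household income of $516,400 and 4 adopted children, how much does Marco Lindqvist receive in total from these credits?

$4,860

Adoption Credit: base = 4 × $1,825 = $7,300. income exceeds $333,000 by $183,400, which is 230 full-or-partial $800 increments; reduction = 230 × $25 = $5,750, leaving $1,550.
Health Coverage Credit: 14% of the $6,000 excess over $510,400 is $840; credit = $1,700 − $840 = $860.
Elderly Relief Credit: $516,400 is at or above $42,200, so the credit is $0.
Property Tax Rebate: $516,400 is below the $518,100 cutoff, so the full $2,450 applies.
Total: $1,550 + $860 + $0 + $2,450 = $4,860.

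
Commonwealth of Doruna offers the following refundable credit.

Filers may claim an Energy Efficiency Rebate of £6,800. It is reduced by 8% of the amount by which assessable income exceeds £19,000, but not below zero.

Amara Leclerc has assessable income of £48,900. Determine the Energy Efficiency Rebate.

£4,408

Energy Efficiency Rebate: 8% of the £29,900 excess over £19,000 is £2,392; credit = £6,800 − £2,392 = £4,408.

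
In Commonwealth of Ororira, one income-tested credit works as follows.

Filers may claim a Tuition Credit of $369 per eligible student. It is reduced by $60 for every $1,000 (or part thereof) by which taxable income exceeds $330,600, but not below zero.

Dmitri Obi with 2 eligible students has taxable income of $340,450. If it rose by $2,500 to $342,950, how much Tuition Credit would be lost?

$138

At $340,450 — base = 2 × $369 = $738. income exceeds $330,600 by $9,850, which is 10 full-or-partial $1,000 increments; reduction = 10 × $60 = $600, leaving $138.
At $342,950 — base = 2 × $369 = $738. income exceeds $330,600 by $12,350 → 13 increments × $60 = $780 ≥ base, so the credit is $0.
Lost: $138 − $0 = $138.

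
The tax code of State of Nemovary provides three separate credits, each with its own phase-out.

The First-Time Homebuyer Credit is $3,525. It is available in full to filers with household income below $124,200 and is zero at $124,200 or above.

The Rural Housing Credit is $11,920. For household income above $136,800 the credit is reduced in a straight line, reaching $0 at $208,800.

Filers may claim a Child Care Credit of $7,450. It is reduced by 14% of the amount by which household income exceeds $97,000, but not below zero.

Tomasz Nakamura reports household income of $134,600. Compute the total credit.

$14,106

First-Time Homebuyer Credit: $134,600 meets or exceeds the $124,200 cutoff, so the credit is $0.
Rural Housing Credit: $134,600 is at or below the $136,800 threshold, so the full $11,920 applies.
Child Care Credit: 14% of the $37,600 excess over $97,000 is $5,264; credit = $7,450 − $5,264 = $2,186.
Total: $0 + $11,920 + $2,186 = $14,106.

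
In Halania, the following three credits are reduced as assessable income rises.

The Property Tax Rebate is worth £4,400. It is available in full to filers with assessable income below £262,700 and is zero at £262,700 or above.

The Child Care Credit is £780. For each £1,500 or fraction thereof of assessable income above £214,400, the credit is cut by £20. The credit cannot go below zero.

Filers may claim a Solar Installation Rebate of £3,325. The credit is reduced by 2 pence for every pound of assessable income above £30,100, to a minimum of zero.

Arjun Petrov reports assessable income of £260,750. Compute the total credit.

Property Tax Rebate: £260,750 is below the £262,700 cutoff, so the full £4,400 applies.
Child Care Credit: income exceeds £214,400 by £46,350, which is 31 full-or-partial £1,500 increments; reduction = 31 × £20 = £620, leaving £160.
Solar Installation Rebate: 2% of the £230,650 excess over £30,100 is £4,613 ≥ base, so the credit is £0.
Total: £4,400 + £160 + £0 = £4,560.

£4,560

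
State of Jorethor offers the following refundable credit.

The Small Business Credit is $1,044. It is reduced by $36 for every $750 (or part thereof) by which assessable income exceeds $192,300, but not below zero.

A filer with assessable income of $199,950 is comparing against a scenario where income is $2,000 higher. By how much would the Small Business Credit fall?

At $199,950 — income exceeds $192,300 by $7,650, which is 11 full-or-partial $750 increments; reduction = 11 × $36 = $396, leaving $648.
At $201,950 — income exceeds $192,300 by $9,650, which is 13 full-or-partial $750 increments; reduction = 13 × $36 = $468, leaving $576.
Lost: $648 − $576 = $72.

$72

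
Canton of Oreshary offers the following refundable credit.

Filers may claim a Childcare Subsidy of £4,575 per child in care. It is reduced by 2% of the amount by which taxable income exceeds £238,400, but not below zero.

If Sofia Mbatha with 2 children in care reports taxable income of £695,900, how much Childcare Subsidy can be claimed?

£0

Childcare Subsidy: base = 2 × £4,575 = £9,150. 2% of the £457,500 excess over £238,400 is £9,150 ≥ base, so the credit is £0.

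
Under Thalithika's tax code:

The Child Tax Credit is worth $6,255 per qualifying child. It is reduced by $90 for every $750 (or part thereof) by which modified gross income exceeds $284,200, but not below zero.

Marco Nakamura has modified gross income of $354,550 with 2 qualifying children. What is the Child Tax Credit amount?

Child Tax Credit: base = 2 × $6,255 = $12,510. income exceeds $284,200 by $70,350, which is 94 full-or-partial $750 increments; reduction = 94 × $90 = $8,460, leaving $4,050.

$4,050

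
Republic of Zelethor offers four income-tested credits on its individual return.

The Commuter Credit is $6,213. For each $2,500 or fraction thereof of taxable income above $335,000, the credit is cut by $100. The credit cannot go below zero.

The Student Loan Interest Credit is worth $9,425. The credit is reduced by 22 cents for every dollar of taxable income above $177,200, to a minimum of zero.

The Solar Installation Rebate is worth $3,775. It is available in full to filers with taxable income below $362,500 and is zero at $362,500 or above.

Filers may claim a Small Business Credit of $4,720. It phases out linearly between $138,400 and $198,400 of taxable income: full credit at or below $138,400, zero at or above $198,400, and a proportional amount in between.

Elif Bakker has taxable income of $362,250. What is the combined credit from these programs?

$8,888

Commuter Credit: income exceeds $335,000 by $27,250, which is 11 full-or-partial $2,500 increments; reduction = 11 × $100 = $1,100, leaving $5,113.
Student Loan Interest Credit: 22% of the $185,050 excess over $177,200 is $40,711 ≥ base, so the credit is $0.
Solar Installation Rebate: $362,250 is below the $362,500 cutoff, so the full $3,775 applies.
Small Business Credit: $362,250 is at or above $198,400, so the credit is $0.
Total: $5,113 + $0 + $3,775 + $0 = $8,888.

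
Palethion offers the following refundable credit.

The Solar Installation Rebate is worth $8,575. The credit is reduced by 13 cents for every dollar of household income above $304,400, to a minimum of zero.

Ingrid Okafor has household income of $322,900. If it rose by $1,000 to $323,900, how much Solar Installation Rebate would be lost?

$130

At $322,900 — 13% of the $18,500 excess over $304,400 is $2,405; credit = $8,575 − $2,405 = $6,170.
At $323,900 — 13% of the $19,500 excess over $304,400 is $2,535; credit = $8,575 − $2,535 = $6,040.
Lost: $6,170 − $6,040 = $130.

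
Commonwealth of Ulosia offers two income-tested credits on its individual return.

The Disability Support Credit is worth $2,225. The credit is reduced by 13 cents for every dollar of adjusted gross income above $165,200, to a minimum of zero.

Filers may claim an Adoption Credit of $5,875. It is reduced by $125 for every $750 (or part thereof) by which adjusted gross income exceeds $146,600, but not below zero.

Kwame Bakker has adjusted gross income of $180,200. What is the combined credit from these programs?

$525

Disability Support Credit: 13% of the $15,000 excess over $165,200 is $1,950; credit = $2,225 − $1,950 = $275.
Adoption Credit: income exceeds $146,600 by $33,600, which is 45 full-or-partial $750 increments; reduction = 45 × $125 = $5,625, leaving $250.
Total: $275 + $250 = $525.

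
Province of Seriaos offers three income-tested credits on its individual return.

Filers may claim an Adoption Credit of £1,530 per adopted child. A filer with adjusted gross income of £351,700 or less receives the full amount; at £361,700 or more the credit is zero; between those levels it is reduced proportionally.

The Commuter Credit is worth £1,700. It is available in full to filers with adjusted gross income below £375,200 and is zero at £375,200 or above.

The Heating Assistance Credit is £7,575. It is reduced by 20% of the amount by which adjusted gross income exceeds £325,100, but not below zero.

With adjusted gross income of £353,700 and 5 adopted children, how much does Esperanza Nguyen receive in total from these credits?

Adoption Credit: base = 5 × £1,530 = £7,650. £353,700 is £2,000 into a £10,000 phase-out range, leaving 8,000/10,000 of the credit: £7,650 × 8,000/10,000 = £6,120.
Commuter Credit: £353,700 is below the £375,200 cutoff, so the full £1,700 applies.
Heating Assistance Credit: 20% of the £28,600 excess over £325,100 is £5,720; credit = £7,575 − £5,720 = £1,855.
Total: £6,120 + £1,700 + £1,855 = £9,675.

£9,675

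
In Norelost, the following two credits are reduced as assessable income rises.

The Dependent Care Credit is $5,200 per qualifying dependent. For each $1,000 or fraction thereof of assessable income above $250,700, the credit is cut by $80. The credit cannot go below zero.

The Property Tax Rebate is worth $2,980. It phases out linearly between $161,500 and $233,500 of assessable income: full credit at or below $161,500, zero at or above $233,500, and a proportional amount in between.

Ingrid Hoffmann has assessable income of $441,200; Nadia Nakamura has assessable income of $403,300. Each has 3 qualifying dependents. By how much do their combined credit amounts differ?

Ingrid ($441,200): Dependent Care Credit: base = 3 × $5,200 = $15,600. income exceeds $250,700 by $190,500, which is 191 full-or-partial $1,000 increments; reduction = 191 × $80 = $15,280, leaving $320. Property Tax Rebate: $441,200 is at or above $233,500, so the credit is $0. total $320 + $0 = $320
Nadia ($403,300): Dependent Care Credit: base = 3 × $5,200 = $15,600. income exceeds $250,700 by $152,600, which is 153 full-or-partial $1,000 increments; reduction = 153 × $80 = $12,240, leaving $3,360. Property Tax Rebate: $403,300 is at or above $233,500, so the credit is $0. total $3,360 + $0 = $3,360
Difference: |$320 − $3,360| = $3,040.

$3,040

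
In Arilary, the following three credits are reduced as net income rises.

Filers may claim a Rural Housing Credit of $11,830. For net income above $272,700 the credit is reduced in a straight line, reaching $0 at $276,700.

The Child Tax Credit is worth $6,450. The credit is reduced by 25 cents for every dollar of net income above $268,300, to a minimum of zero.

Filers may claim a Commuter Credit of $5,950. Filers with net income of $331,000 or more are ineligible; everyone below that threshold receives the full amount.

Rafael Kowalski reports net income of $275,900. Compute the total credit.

Rural Housing Credit: $275,900 is $3,200 into a $4,000 phase-out range, leaving 800/4,000 of the credit: $11,830 × 800/4,000 = $2,366.
Child Tax Credit: 25% of the $7,600 excess over $268,300 is $1,900; credit = $6,450 − $1,900 = $4,550.
Commuter Credit: $275,900 is below the $331,000 cutoff, so the full $5,950 applies.
Total: $2,366 + $4,550 + $5,950 = $12,866.

$12,866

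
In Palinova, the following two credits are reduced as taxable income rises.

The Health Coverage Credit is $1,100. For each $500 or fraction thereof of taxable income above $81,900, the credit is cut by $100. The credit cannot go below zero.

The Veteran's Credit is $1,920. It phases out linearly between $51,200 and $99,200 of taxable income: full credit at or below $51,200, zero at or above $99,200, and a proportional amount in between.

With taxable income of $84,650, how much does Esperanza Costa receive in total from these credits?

Health Coverage Credit: income exceeds $81,900 by $2,750, which is 6 full-or-partial $500 increments; reduction = 6 × $100 = $600, leaving $500.
Veteran's Credit: $84,650 is $33,450 into a $48,000 phase-out range, leaving 14,550/48,000 of the credit: $1,920 × 14,550/48,000 = $582.
Total: $500 + $582 = $1,082.

$1,082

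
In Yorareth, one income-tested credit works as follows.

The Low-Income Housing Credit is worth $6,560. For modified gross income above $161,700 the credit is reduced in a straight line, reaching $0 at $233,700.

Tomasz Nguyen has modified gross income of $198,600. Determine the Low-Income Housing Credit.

Low-Income Housing Credit: $198,600 is $36,900 into a $72,000 phase-out range, leaving 35,100/72,000 of the credit: $6,560 × 35,100/72,000 = $3,198.

$3,198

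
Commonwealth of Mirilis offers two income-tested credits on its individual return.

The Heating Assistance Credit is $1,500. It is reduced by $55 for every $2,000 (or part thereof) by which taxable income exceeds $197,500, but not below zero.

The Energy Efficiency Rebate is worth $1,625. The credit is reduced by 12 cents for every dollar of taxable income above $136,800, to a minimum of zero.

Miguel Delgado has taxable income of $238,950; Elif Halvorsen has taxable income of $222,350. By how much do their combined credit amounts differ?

$440

Miguel ($238,950): Heating Assistance Credit: income exceeds $197,500 by $41,450, which is 21 full-or-partial $2,000 increments; reduction = 21 × $55 = $1,155, leaving $345. Energy Efficiency Rebate: 12% of the $102,150 excess over $136,800 is $12,258 ≥ base, so the credit is $0. total $345 + $0 = $345
Elif ($222,350): Heating Assistance Credit: income exceeds $197,500 by $24,850, which is 13 full-or-partial $2,000 increments; reduction = 13 × $55 = $715, leaving $785. Energy Efficiency Rebate: 12% of the $85,550 excess over $136,800 is $10,266 ≥ base, so the credit is $0. total $785 + $0 = $785
Difference: |$345 − $785| = $440.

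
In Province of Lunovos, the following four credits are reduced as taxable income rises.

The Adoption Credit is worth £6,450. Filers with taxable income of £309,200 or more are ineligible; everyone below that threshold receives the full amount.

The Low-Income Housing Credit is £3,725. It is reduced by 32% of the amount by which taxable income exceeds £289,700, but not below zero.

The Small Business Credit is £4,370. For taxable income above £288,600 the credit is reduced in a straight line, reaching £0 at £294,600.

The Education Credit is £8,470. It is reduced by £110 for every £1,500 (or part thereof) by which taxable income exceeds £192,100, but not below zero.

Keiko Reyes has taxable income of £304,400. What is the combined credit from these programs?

£6,670

Adoption Credit: £304,400 is below the £309,200 cutoff, so the full £6,450 applies.
Low-Income Housing Credit: 32% of the £14,700 excess over £289,700 is £4,704 ≥ base, so the credit is £0.
Small Business Credit: £304,400 is at or above £294,600, so the credit is £0.
Education Credit: income exceeds £192,100 by £112,300, which is 75 full-or-partial £1,500 increments; reduction = 75 × £110 = £8,250, leaving £220.
Total: £6,450 + £0 + £0 + £220 = £6,670.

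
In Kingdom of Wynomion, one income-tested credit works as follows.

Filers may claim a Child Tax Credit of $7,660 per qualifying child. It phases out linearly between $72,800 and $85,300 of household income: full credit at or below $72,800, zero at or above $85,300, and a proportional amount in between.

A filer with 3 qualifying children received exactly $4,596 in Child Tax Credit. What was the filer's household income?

Full credit = 3 × $7,660 = $22,980.
$4,596 is 4,596/22,980 of the full $22,980, so 18,384/22,980 of the $12,500 range has been used: income = $72,800 + $12,500 × 18,384/22,980 = $82,800.

$82,800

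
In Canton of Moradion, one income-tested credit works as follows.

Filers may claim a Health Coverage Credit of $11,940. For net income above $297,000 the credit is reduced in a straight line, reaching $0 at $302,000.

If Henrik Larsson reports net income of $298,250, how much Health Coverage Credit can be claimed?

Health Coverage Credit: $298,250 is $1,250 into a $5,000 phase-out range, leaving 3,750/5,000 of the credit: $11,940 × 3,750/5,000 = $8,955.

$8,955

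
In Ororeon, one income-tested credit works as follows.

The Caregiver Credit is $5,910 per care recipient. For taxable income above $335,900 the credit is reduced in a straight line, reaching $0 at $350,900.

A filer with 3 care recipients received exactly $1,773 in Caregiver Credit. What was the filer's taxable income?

$349,400

Full credit = 3 × $5,910 = $17,730.
$1,773 is 1,773/17,730 of the full $17,730, so 15,957/17,730 of the $15,000 range has been used: income = $335,900 + $15,000 × 15,957/17,730 = $349,400.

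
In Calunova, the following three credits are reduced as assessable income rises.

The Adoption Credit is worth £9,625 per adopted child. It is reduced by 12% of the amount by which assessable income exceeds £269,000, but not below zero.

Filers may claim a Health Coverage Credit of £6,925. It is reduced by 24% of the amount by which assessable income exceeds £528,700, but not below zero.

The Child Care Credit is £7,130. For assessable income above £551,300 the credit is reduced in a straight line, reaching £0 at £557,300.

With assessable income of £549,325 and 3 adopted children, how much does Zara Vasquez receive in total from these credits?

£9,105

Adoption Credit: base = 3 × £9,625 = £28,875. 12% of the £280,325 excess over £269,000 is £33,639 ≥ base, so the credit is £0.
Health Coverage Credit: 24% of the £20,625 excess over £528,700 is £4,950; credit = £6,925 − £4,950 = £1,975.
Child Care Credit: £549,325 is at or below the £551,300 threshold, so the full £7,130 applies.
Total: £0 + £1,975 + £7,130 = £9,105.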